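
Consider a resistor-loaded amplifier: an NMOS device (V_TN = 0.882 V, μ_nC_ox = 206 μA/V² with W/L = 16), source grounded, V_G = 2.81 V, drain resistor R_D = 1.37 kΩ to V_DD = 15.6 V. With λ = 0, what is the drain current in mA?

V_GS = V_G = 2.81 V, so V_ov = 2.81 − 0.882 = 1.93 V.
k_n = μ_nC_ox · (W/L) = 3.296 mA/V².
Assume saturation: I_D = ½ k_n V_ov² = 0.5 × 3.296 × 1.93² = 6.13 mA, giving V_DS = V_DD − I_D R_D = 15.6 − 6.13 × 1.37 = 7.21 V.
V_DS = 7.21 V ≥ V_ov = 1.93 V, confirming saturation.

I_D = 6.13 mA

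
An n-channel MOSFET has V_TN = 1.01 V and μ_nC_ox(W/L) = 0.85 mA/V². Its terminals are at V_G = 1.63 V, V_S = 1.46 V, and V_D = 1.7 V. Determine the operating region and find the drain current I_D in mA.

Cutoff; I_D = 0 mA

V_GS = V_G − V_S = 1.63 − 1.46 = 0.17 V; V_DS = V_D − V_S = 1.7 − 1.46 = 0.24 V.
V_GS = 0.17 V < V_TN = 1.01 V, so the transistor is in cutoff.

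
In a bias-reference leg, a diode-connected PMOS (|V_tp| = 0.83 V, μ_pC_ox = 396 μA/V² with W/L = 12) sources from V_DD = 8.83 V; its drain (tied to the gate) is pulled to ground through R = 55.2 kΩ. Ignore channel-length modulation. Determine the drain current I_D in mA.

With gate tied to drain, V_SG = V_SD ≥ V_SG − |V_tp|, so the device is in saturation.
k_p = μ_pC_ox · (W/L) = 4.752 mA/V².
KCL at the drain: ½ k_p (V_SG − |V_tp|)² = (V_DD − V_SG)/R.
Let x = V_SG − 0.83. Then 131 x² + x − 8 = 0, giving x = 0.243 V (positive root), so V_SG = 1.07 V.
I_D = (V_DD − V_SG)/R = (8.83 − 1.07) / 55.2 = 0.141 mA.

I_D = 0.141 mA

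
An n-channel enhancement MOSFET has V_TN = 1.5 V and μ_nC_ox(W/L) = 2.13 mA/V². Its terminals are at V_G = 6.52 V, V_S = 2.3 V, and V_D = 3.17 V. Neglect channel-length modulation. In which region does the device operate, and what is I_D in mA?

V_GS = V_G − V_S = 6.52 − 2.3 = 4.22 V; V_DS = V_D − V_S = 3.17 − 2.3 = 0.87 V.
V_ov = V_GS − V_TN = 4.22 − 1.5 = 2.72 V.
Since V_DS = 0.87 V < V_ov = 2.72 V, the device is in the triode region.
I_D = k_n [V_ov · V_DS − ½ V_DS²] = 2.13 × [2.72 × 0.87 − 0.5 × 0.87²] = 4.23 mA.

Triode; I_D = 4.23 mA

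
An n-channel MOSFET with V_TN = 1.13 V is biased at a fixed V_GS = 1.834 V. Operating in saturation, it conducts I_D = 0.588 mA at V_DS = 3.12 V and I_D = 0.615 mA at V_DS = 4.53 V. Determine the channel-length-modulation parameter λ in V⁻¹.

λ = 0.0362 V⁻¹

With V_GS fixed, I_D ∝ (1 + λ V_DS) in saturation, so I_D2/I_D1 = (1 + λ V_DS2)/(1 + λ V_DS1).
0.615/0.588 = 1.046 = (1 + 4.53 λ)/(1 + 3.12 λ).
Solving: λ (I_D1 V_DS2 − I_D2 V_DS1) = I_D2 − I_D1, so λ = (0.615 − 0.588) / (0.588 × 4.53 − 0.615 × 3.12) = 0.027 / 0.745 = 0.0362 V⁻¹.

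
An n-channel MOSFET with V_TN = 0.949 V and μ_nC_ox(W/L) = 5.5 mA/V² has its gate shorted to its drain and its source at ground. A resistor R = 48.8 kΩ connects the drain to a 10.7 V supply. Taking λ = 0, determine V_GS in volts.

V_GS = 1.21 V

With gate tied to drain, V_GS = V_DS ≥ V_GS − V_TN, so the device is in saturation.
KCL at the drain: ½ k_n (V_GS − V_TN)² = (V_DD − V_GS)/R.
Let x = V_GS − 0.949. Then 134 x² + x − 9.751 = 0, giving x = 0.266 V (positive root), so V_GS = 1.21 V.
I_D = (V_DD − V_GS)/R = (10.7 − 1.21) / 48.8 = 0.194 mA.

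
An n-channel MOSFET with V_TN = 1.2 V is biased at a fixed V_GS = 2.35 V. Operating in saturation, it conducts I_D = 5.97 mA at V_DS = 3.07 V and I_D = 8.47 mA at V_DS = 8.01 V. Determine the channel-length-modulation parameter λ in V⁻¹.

With V_GS fixed, I_D ∝ (1 + λ V_DS) in saturation, so I_D2/I_D1 = (1 + λ V_DS2)/(1 + λ V_DS1).
8.47/5.97 = 1.419 = (1 + 8.01 λ)/(1 + 3.07 λ).
Solving: λ (I_D1 V_DS2 − I_D2 V_DS1) = I_D2 − I_D1, so λ = (8.47 − 5.97) / (5.97 × 8.01 − 8.47 × 3.07) = 2.5 / 21.8 = 0.115 V⁻¹.

λ = 0.115 V⁻¹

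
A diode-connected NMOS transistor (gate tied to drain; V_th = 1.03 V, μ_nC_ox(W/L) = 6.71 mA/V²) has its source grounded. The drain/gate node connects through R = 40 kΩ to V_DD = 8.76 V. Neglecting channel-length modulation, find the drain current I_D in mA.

With gate tied to drain, V_GS = V_DS ≥ V_GS − V_th, so the device is in saturation.
KCL at the drain: ½ k_n (V_GS − V_th)² = (V_DD − V_GS)/R.
Let x = V_GS − 1.03. Then 134 x² + x − 7.73 = 0, giving x = 0.236 V (positive root), so V_GS = 1.27 V.
I_D = (V_DD − V_GS)/R = (8.76 − 1.27) / 40 = 0.187 mA.

I_D = 0.187 mA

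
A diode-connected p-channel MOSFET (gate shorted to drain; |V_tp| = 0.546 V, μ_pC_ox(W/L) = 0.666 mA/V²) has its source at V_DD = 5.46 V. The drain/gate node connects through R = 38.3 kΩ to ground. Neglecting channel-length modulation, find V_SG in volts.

V_SG = 1.13 V

With gate tied to drain, V_SG = V_SD ≥ V_SG − |V_tp|, so the device is in saturation.
KCL at the drain: ½ k_p (V_SG − |V_tp|)² = (V_DD − V_SG)/R.
Let x = V_SG − 0.546. Then 12.8 x² + x − 4.914 = 0, giving x = 0.583 V (positive root), so V_SG = 1.13 V.
I_D = (V_DD − V_SG)/R = (5.46 − 1.13) / 38.3 = 0.113 mA.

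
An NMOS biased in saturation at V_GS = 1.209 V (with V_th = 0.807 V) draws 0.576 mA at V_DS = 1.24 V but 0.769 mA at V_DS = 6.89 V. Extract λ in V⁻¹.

λ = 0.0640 V⁻¹

With V_GS fixed, I_D ∝ (1 + λ V_DS) in saturation, so I_D2/I_D1 = (1 + λ V_DS2)/(1 + λ V_DS1).
0.769/0.576 = 1.335 = (1 + 6.89 λ)/(1 + 1.24 λ).
Solving: λ (I_D1 V_DS2 − I_D2 V_DS1) = I_D2 − I_D1, so λ = (0.769 − 0.576) / (0.576 × 6.89 − 0.769 × 1.24) = 0.193 / 3.02 = 0.064 V⁻¹.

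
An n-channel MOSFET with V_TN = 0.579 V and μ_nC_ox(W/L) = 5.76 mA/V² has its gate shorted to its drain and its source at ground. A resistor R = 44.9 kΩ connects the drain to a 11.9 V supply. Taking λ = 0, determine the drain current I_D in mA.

I_D = 0.246 mA

With gate tied to drain, V_GS = V_DS ≥ V_GS − V_TN, so the device is in saturation.
KCL at the drain: ½ k_n (V_GS − V_TN)² = (V_DD − V_GS)/R.
Let x = V_GS − 0.579. Then 129 x² + x − 11.32 = 0, giving x = 0.292 V (positive root), so V_GS = 0.871 V.
I_D = (V_DD − V_GS)/R = (11.9 − 0.871) / 44.9 = 0.246 mA.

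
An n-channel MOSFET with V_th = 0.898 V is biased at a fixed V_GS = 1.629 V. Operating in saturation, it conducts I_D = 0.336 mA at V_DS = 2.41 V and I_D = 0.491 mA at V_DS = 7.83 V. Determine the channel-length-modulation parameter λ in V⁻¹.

λ = 0.107 V⁻¹

With V_GS fixed, I_D ∝ (1 + λ V_DS) in saturation, so I_D2/I_D1 = (1 + λ V_DS2)/(1 + λ V_DS1).
0.491/0.336 = 1.461 = (1 + 7.83 λ)/(1 + 2.41 λ).
Solving: λ (I_D1 V_DS2 − I_D2 V_DS1) = I_D2 − I_D1, so λ = (0.491 − 0.336) / (0.336 × 7.83 − 0.491 × 2.41) = 0.155 / 1.45 = 0.107 V⁻¹.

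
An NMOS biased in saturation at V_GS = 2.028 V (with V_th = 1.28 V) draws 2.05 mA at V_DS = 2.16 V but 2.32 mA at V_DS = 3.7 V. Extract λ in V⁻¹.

With V_GS fixed, I_D ∝ (1 + λ V_DS) in saturation, so I_D2/I_D1 = (1 + λ V_DS2)/(1 + λ V_DS1).
2.32/2.05 = 1.132 = (1 + 3.7 λ)/(1 + 2.16 λ).
Solving: λ (I_D1 V_DS2 − I_D2 V_DS1) = I_D2 − I_D1, so λ = (2.32 − 2.05) / (2.05 × 3.7 − 2.32 × 2.16) = 0.27 / 2.57 = 0.105 V⁻¹.

λ = 0.105 V⁻¹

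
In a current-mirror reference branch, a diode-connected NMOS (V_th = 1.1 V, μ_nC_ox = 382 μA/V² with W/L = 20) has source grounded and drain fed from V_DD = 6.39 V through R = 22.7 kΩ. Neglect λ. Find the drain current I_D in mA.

I_D = 0.222 mA

With gate tied to drain, V_GS = V_DS ≥ V_GS − V_th, so the device is in saturation.
k_n = μ_nC_ox · (W/L) = 7.64 mA/V².
KCL at the drain: ½ k_n (V_GS − V_th)² = (V_DD − V_GS)/R.
Let x = V_GS − 1.1. Then 86.7 x² + x − 5.29 = 0, giving x = 0.241 V (positive root), so V_GS = 1.34 V.
I_D = (V_DD − V_GS)/R = (6.39 − 1.34) / 22.7 = 0.222 mA.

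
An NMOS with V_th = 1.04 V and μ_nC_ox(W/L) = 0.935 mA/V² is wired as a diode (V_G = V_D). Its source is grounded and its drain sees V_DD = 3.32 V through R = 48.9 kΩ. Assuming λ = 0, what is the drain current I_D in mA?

With gate tied to drain, V_GS = V_DS ≥ V_GS − V_th, so the device is in saturation.
KCL at the drain: ½ k_n (V_GS − V_th)² = (V_DD − V_GS)/R.
Let x = V_GS − 1.04. Then 22.9 x² + x − 2.28 = 0, giving x = 0.295 V (positive root), so V_GS = 1.33 V.
I_D = (V_DD − V_GS)/R = (3.32 − 1.33) / 48.9 = 0.0406 mA.

I_D = 0.0406 mA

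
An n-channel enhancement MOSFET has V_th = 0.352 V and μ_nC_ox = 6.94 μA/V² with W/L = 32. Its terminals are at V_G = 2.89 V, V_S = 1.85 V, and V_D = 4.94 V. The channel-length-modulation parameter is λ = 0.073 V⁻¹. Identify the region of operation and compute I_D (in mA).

V_GS = V_G − V_S = 2.89 − 1.85 = 1.04 V; V_DS = V_D − V_S = 4.94 − 1.85 = 3.09 V.
k_n = μ_nC_ox · (W/L) = 0.2221 mA/V².
V_ov = V_GS − V_th = 1.04 − 0.352 = 0.688 V.
Since V_DS = 3.09 V ≥ V_ov = 0.688 V, the device is in saturation.
I_D = ½ k_n V_ov² (1 + λ V_DS) = 0.5 × 0.2221 × 0.688² × (1 + 0.073 × 3.09) = 0.0644 mA.

Saturation; I_D = 0.0644 mA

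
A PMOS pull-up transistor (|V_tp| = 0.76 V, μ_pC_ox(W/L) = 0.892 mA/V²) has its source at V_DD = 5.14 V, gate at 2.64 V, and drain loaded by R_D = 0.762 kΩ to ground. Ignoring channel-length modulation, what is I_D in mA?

I_D = 1.35 mA

V_SG = V_DD − V_G = 5.14 − 2.64 = 2.5 V, so V_ov = 2.5 − 0.76 = 1.74 V.
Assume saturation: I_D = ½ k_p V_ov² = 0.5 × 0.892 × 1.74² = 1.35 mA, giving V_SD = V_DD − I_D R_D = 5.14 − 1.35 × 0.762 = 4.11 V.
V_SD = 4.11 V ≥ V_ov = 1.74 V, confirming saturation.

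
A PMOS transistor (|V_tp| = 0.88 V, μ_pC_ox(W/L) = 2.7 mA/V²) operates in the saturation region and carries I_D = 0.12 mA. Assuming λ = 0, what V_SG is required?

V_SG = 1.18 V

In saturation I_D = ½ k_p (V_SG − |V_tp|)², so V_SG − |V_tp| = √(2 I_D / k_p) = √(2 × 0.12 / 2.7) = 0.298 V.
V_SG = 0.88 + 0.298 = 1.18 V.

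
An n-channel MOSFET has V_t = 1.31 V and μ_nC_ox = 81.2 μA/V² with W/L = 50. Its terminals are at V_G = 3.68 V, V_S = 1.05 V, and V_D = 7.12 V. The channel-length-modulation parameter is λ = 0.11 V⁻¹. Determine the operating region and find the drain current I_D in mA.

Saturation; I_D = 5.90 mA

V_GS = V_G − V_S = 3.68 − 1.05 = 2.63 V; V_DS = V_D − V_S = 7.12 − 1.05 = 6.07 V.
k_n = μ_nC_ox · (W/L) = 4.06 mA/V².
V_ov = V_GS − V_t = 2.63 − 1.31 = 1.32 V.
Since V_DS = 6.07 V ≥ V_ov = 1.32 V, the device is in saturation.
I_D = ½ k_n V_ov² (1 + λ V_DS) = 0.5 × 4.06 × 1.32² × (1 + 0.11 × 6.07) = 5.9 mA.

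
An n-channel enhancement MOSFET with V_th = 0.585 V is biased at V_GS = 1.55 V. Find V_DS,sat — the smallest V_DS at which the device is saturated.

The boundary between triode and saturation is V_DS = V_GS − V_th = V_ov.
V_ov = 1.55 − 0.585 = 0.965 V.

V_DS,sat = 0.965 V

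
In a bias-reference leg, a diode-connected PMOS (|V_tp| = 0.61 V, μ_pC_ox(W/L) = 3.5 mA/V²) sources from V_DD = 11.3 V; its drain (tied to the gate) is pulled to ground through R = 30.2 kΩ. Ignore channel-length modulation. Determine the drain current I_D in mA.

With gate tied to drain, V_SG = V_SD ≥ V_SG − |V_tp|, so the device is in saturation.
KCL at the drain: ½ k_p (V_SG − |V_tp|)² = (V_DD − V_SG)/R.
Let x = V_SG − 0.61. Then 52.9 x² + x − 10.69 = 0, giving x = 0.44 V (positive root), so V_SG = 1.05 V.
I_D = (V_DD − V_SG)/R = (11.3 − 1.05) / 30.2 = 0.339 mA.

I_D = 0.339 mA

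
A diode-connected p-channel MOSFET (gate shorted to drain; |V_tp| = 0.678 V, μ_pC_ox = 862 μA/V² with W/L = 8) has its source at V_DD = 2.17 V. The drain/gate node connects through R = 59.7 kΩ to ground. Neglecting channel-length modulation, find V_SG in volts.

With gate tied to drain, V_SG = V_SD ≥ V_SG − |V_tp|, so the device is in saturation.
k_p = μ_pC_ox · (W/L) = 6.896 mA/V².
KCL at the drain: ½ k_p (V_SG − |V_tp|)² = (V_DD − V_SG)/R.
Let x = V_SG − 0.678. Then 206 x² + x − 1.492 = 0, giving x = 0.0827 V (positive root), so V_SG = 0.761 V.
I_D = (V_DD − V_SG)/R = (2.17 − 0.761) / 59.7 = 0.0236 mA.

V_SG = 0.761 V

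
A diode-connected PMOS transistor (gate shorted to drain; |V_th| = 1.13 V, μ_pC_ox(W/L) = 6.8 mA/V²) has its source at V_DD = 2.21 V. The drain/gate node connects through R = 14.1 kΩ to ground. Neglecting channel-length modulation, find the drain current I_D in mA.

I_D = 0.0667 mA

With gate tied to drain, V_SG = V_SD ≥ V_SG − |V_th|, so the device is in saturation.
KCL at the drain: ½ k_p (V_SG − |V_th|)² = (V_DD − V_SG)/R.
Let x = V_SG − 1.13. Then 47.9 x² + x − 1.08 = 0, giving x = 0.14 V (positive root), so V_SG = 1.27 V.
I_D = (V_DD − V_SG)/R = (2.21 − 1.27) / 14.1 = 0.0667 mA.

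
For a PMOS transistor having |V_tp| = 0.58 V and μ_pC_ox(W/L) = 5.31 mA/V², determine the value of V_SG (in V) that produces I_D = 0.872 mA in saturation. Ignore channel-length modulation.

V_SG = 1.15 V

In saturation I_D = ½ k_p (V_SG − |V_tp|)², so V_SG − |V_tp| = √(2 I_D / k_p) = √(2 × 0.872 / 5.31) = 0.573 V.
V_SG = 0.58 + 0.573 = 1.15 V.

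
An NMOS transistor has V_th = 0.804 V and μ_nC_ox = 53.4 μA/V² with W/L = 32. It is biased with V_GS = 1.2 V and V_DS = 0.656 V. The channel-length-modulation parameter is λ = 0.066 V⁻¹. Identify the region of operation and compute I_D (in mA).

k_n = μ_nC_ox · (W/L) = 1.709 mA/V².
V_ov = V_GS − V_th = 1.2 − 0.804 = 0.396 V.
Since V_DS = 0.656 V ≥ V_ov = 0.396 V, the device is in saturation.
I_D = ½ k_n V_ov² (1 + λ V_DS) = 0.5 × 1.709 × 0.396² × (1 + 0.066 × 0.656) = 0.14 mA.

Saturation; I_D = 0.140 mA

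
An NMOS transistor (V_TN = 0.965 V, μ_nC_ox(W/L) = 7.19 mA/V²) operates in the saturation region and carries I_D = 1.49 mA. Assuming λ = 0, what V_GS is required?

In saturation I_D = ½ k_n (V_GS − V_TN)², so V_GS − V_TN = √(2 I_D / k_n) = √(2 × 1.49 / 7.19) = 0.644 V.
V_GS = 0.965 + 0.644 = 1.61 V.

V_GS = 1.61 V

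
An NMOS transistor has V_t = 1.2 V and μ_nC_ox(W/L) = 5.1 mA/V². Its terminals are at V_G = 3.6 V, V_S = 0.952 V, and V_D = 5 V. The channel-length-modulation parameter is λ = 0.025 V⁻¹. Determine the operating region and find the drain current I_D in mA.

Saturation; I_D = 5.89 mA

V_GS = V_G − V_S = 3.6 − 0.952 = 2.65 V; V_DS = V_D − V_S = 5 − 0.952 = 4.05 V.
V_ov = V_GS − V_t = 2.65 − 1.2 = 1.45 V.
Since V_DS = 4.05 V ≥ V_ov = 1.45 V, the device is in saturation.
I_D = ½ k_n V_ov² (1 + λ V_DS) = 0.5 × 5.1 × 1.45² × (1 + 0.025 × 4.05) = 5.89 mA.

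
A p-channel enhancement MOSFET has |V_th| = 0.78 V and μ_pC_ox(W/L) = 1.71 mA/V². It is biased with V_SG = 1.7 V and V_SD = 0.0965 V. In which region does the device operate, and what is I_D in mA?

Triode; I_D = 0.144 mA

V_ov = V_SG − |V_th| = 1.7 − 0.78 = 0.92 V.
Since V_SD = 0.0965 V < V_ov = 0.92 V, the device is in the triode region.
I_D = k_p [V_ov · V_SD − ½ V_SD²] = 1.71 × [0.92 × 0.0965 − 0.5 × 0.0965²] = 0.144 mA.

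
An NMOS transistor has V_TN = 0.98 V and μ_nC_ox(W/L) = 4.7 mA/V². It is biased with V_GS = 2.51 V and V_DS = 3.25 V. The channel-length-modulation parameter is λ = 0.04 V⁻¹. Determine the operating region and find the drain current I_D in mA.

Saturation; I_D = 6.22 mA

V_ov = V_GS − V_TN = 2.51 − 0.98 = 1.53 V.
Since V_DS = 3.25 V ≥ V_ov = 1.53 V, the device is in saturation.
I_D = ½ k_n V_ov² (1 + λ V_DS) = 0.5 × 4.7 × 1.53² × (1 + 0.04 × 3.25) = 6.22 mA.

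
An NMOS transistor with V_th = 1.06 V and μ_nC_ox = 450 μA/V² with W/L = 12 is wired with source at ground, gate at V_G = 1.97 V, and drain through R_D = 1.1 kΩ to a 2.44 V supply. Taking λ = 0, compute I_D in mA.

I_D = 1.77 mA

V_GS = V_G = 1.97 V, so V_ov = 1.97 − 1.06 = 0.91 V.
k_n = μ_nC_ox · (W/L) = 5.4 mA/V².
Assume saturation: I_D = ½ k_n V_ov² = 0.5 × 5.4 × 0.91² = 2.24 mA, giving V_DS = V_DD − I_D R_D = 2.44 − 2.24 × 1.1 = -0.0195 V.
But -0.0195 V < V_ov = 0.91 V, so the device is actually in triode.
In triode I_D = k_n[V_ov V_DS − ½ V_DS²] and I_D = (V_DD − V_DS)/R_D. Equating: 2.97 V_DS² − 6.405 V_DS + 2.44 = 0, giving V_DS = 0.494 V (the root below V_ov).
I_D = (2.44 − 0.494) / 1.1 = 1.77 mA.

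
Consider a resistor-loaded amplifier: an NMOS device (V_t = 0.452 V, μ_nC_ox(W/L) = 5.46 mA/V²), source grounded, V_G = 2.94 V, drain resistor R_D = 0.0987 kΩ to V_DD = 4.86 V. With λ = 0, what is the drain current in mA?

I_D = 16.9 mA

V_GS = V_G = 2.94 V, so V_ov = 2.94 − 0.452 = 2.49 V.
Assume saturation: I_D = ½ k_n V_ov² = 0.5 × 5.46 × 2.49² = 16.9 mA, giving V_DS = V_DD − I_D R_D = 4.86 − 16.9 × 0.0987 = 3.19 V.
V_DS = 3.19 V ≥ V_ov = 2.49 V, confirming saturation.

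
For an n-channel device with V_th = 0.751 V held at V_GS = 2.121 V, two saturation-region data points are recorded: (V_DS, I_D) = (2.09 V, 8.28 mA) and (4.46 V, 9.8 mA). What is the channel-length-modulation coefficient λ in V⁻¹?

λ = 0.0924 V⁻¹

With V_GS fixed, I_D ∝ (1 + λ V_DS) in saturation, so I_D2/I_D1 = (1 + λ V_DS2)/(1 + λ V_DS1).
9.8/8.28 = 1.184 = (1 + 4.46 λ)/(1 + 2.09 λ).
Solving: λ (I_D1 V_DS2 − I_D2 V_DS1) = I_D2 − I_D1, so λ = (9.8 − 8.28) / (8.28 × 4.46 − 9.8 × 2.09) = 1.52 / 16.4 = 0.0924 V⁻¹.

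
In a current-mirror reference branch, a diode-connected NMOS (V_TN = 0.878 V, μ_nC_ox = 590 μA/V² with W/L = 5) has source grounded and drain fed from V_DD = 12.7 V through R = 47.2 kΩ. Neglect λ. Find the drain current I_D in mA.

I_D = 0.242 mA

With gate tied to drain, V_GS = V_DS ≥ V_GS − V_TN, so the device is in saturation.
k_n = μ_nC_ox · (W/L) = 2.95 mA/V².
KCL at the drain: ½ k_n (V_GS − V_TN)² = (V_DD − V_GS)/R.
Let x = V_GS − 0.878. Then 69.6 x² + x − 11.82 = 0, giving x = 0.405 V (positive root), so V_GS = 1.28 V.
I_D = (V_DD − V_GS)/R = (12.7 − 1.28) / 47.2 = 0.242 mA.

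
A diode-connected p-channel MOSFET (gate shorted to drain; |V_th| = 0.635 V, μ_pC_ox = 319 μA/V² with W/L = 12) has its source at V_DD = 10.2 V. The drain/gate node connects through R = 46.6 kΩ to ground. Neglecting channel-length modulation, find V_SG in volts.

With gate tied to drain, V_SG = V_SD ≥ V_SG − |V_th|, so the device is in saturation.
k_p = μ_pC_ox · (W/L) = 3.828 mA/V².
KCL at the drain: ½ k_p (V_SG − |V_th|)² = (V_DD − V_SG)/R.
Let x = V_SG − 0.635. Then 89.2 x² + x − 9.565 = 0, giving x = 0.322 V (positive root), so V_SG = 0.957 V.
I_D = (V_DD − V_SG)/R = (10.2 − 0.957) / 46.6 = 0.198 mA.

V_SG = 0.957 V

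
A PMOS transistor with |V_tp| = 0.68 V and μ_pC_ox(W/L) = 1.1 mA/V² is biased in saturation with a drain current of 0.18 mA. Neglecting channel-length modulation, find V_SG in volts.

V_SG = 1.25 V

In saturation I_D = ½ k_p (V_SG − |V_tp|)², so V_SG − |V_tp| = √(2 I_D / k_p) = √(2 × 0.18 / 1.1) = 0.572 V.
V_SG = 0.68 + 0.572 = 1.25 V.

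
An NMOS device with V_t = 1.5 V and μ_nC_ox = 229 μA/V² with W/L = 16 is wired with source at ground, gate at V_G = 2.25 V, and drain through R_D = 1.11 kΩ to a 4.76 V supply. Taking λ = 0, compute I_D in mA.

V_GS = V_G = 2.25 V, so V_ov = 2.25 − 1.5 = 0.75 V.
k_n = μ_nC_ox · (W/L) = 3.664 mA/V².
Assume saturation: I_D = ½ k_n V_ov² = 0.5 × 3.664 × 0.75² = 1.03 mA, giving V_DS = V_DD − I_D R_D = 4.76 − 1.03 × 1.11 = 3.62 V.
V_DS = 3.62 V ≥ V_ov = 0.75 V, confirming saturation.

I_D = 1.03 mA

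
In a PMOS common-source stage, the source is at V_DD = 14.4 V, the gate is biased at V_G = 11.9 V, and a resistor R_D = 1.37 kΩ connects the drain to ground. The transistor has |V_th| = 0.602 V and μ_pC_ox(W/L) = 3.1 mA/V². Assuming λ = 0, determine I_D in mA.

V_SG = V_DD − V_G = 14.4 − 11.9 = 2.5 V, so V_ov = 2.5 − 0.602 = 1.9 V.
Assume saturation: I_D = ½ k_p V_ov² = 0.5 × 3.1 × 1.9² = 5.58 mA, giving V_SD = V_DD − I_D R_D = 14.4 − 5.58 × 1.37 = 6.75 V.
V_SD = 6.75 V ≥ V_ov = 1.9 V, confirming saturation.

I_D = 5.58 mA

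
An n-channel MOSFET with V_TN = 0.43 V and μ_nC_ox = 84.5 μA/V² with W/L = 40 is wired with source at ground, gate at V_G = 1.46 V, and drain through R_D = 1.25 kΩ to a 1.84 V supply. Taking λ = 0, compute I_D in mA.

I_D = 1.14 mA

V_GS = V_G = 1.46 V, so V_ov = 1.46 − 0.43 = 1.03 V.
k_n = μ_nC_ox · (W/L) = 3.38 mA/V².
Assume saturation: I_D = ½ k_n V_ov² = 0.5 × 3.38 × 1.03² = 1.79 mA, giving V_DS = V_DD − I_D R_D = 1.84 − 1.79 × 1.25 = -0.401 V.
But -0.401 V < V_ov = 1.03 V, so the device is actually in triode.
In triode I_D = k_n[V_ov V_DS − ½ V_DS²] and I_D = (V_DD − V_DS)/R_D. Equating: 2.11 V_DS² − 5.352 V_DS + 1.84 = 0, giving V_DS = 0.41 V (the root below V_ov).
I_D = (1.84 − 0.41) / 1.25 = 1.14 mA.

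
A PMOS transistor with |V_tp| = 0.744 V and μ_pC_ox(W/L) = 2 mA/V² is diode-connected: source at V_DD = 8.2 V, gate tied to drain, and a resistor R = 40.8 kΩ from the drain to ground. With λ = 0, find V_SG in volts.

With gate tied to drain, V_SG = V_SD ≥ V_SG − |V_tp|, so the device is in saturation.
KCL at the drain: ½ k_p (V_SG − |V_tp|)² = (V_DD − V_SG)/R.
Let x = V_SG − 0.744. Then 40.8 x² + x − 7.456 = 0, giving x = 0.415 V (positive root), so V_SG = 1.16 V.
I_D = (V_DD − V_SG)/R = (8.2 − 1.16) / 40.8 = 0.173 mA.

V_SG = 1.16 V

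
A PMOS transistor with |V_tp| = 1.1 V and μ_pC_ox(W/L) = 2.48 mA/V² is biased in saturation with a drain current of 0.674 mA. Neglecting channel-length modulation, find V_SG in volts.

V_SG = 1.84 V

In saturation I_D = ½ k_p (V_SG − |V_tp|)², so V_SG − |V_tp| = √(2 I_D / k_p) = √(2 × 0.674 / 2.48) = 0.737 V.
V_SG = 1.1 + 0.737 = 1.84 V.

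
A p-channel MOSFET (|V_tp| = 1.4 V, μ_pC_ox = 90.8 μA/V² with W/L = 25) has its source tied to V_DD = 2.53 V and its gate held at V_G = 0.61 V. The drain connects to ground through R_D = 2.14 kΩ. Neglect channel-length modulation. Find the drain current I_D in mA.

V_SG = V_DD − V_G = 2.53 − 0.61 = 1.92 V, so V_ov = 1.92 − 1.4 = 0.52 V.
k_p = μ_pC_ox · (W/L) = 2.27 mA/V².
Assume saturation: I_D = ½ k_p V_ov² = 0.5 × 2.27 × 0.52² = 0.307 mA, giving V_SD = V_DD − I_D R_D = 2.53 − 0.307 × 2.14 = 1.87 V.
V_SD = 1.87 V ≥ V_ov = 0.52 V, confirming saturation.

I_D = 0.307 mA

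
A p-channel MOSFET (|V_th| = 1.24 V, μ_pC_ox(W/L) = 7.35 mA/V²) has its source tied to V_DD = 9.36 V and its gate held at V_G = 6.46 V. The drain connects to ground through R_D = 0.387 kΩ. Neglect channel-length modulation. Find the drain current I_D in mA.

V_SG = V_DD − V_G = 9.36 − 6.46 = 2.9 V, so V_ov = 2.9 − 1.24 = 1.66 V.
Assume saturation: I_D = ½ k_p V_ov² = 0.5 × 7.35 × 1.66² = 10.1 mA, giving V_SD = V_DD − I_D R_D = 9.36 − 10.1 × 0.387 = 5.44 V.
V_SD = 5.44 V ≥ V_ov = 1.66 V, confirming saturation.

I_D = 10.1 mA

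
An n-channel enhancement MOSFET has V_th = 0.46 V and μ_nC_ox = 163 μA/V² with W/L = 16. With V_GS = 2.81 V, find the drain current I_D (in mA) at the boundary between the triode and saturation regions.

At the boundary V_DS = V_ov = V_GS − V_th = 2.81 − 0.46 = 2.35 V.
k_n = μ_nC_ox · (W/L) = 2.608 mA/V².
I_D = ½ k_n V_ov² = 0.5 × 2.608 × 2.35² = 7.2 mA.

I_D = 7.20 mA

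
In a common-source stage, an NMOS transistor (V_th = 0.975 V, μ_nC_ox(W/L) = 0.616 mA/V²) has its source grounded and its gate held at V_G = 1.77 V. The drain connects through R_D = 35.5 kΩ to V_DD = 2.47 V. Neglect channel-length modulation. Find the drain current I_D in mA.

V_GS = V_G = 1.77 V, so V_ov = 1.77 − 0.975 = 0.795 V.
Assume saturation: I_D = ½ k_n V_ov² = 0.5 × 0.616 × 0.795² = 0.195 mA, giving V_DS = V_DD − I_D R_D = 2.47 − 0.195 × 35.5 = -4.44 V.
But -4.44 V < V_ov = 0.795 V, so the device is actually in triode.
In triode I_D = k_n[V_ov V_DS − ½ V_DS²] and I_D = (V_DD − V_DS)/R_D. Equating: 10.9 V_DS² − 18.39 V_DS + 2.47 = 0, giving V_DS = 0.147 V (the root below V_ov).
I_D = (2.47 − 0.147) / 35.5 = 0.0654 mA.

I_D = 0.0654 mA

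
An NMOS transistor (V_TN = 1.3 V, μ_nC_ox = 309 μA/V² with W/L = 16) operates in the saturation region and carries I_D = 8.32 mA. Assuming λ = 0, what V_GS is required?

k_n = μ_nC_ox · (W/L) = 4.944 mA/V².
In saturation I_D = ½ k_n (V_GS − V_TN)², so V_GS − V_TN = √(2 I_D / k_n) = √(2 × 8.32 / 4.944) = 1.83 V.
V_GS = 1.3 + 1.83 = 3.13 V.

V_GS = 3.13 V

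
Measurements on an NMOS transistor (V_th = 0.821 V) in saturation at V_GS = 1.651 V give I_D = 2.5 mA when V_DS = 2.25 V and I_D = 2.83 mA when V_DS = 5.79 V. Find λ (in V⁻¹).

With V_GS fixed, I_D ∝ (1 + λ V_DS) in saturation, so I_D2/I_D1 = (1 + λ V_DS2)/(1 + λ V_DS1).
2.83/2.5 = 1.132 = (1 + 5.79 λ)/(1 + 2.25 λ).
Solving: λ (I_D1 V_DS2 − I_D2 V_DS1) = I_D2 − I_D1, so λ = (2.83 − 2.5) / (2.5 × 5.79 − 2.83 × 2.25) = 0.33 / 8.11 = 0.0407 V⁻¹.

λ = 0.0407 V⁻¹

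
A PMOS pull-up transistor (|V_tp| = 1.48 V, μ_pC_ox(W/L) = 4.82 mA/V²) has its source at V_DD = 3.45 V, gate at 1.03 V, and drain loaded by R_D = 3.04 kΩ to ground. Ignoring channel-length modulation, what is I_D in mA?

I_D = 1.05 mA

V_SG = V_DD − V_G = 3.45 − 1.03 = 2.42 V, so V_ov = 2.42 − 1.48 = 0.94 V.
Assume saturation: I_D = ½ k_p V_ov² = 0.5 × 4.82 × 0.94² = 2.13 mA, giving V_SD = V_DD − I_D R_D = 3.45 − 2.13 × 3.04 = -3.02 V.
But -3.02 V < V_ov = 0.94 V, so the device is actually in triode.
In triode I_D = k_p[V_ov V_SD − ½ V_SD²] and I_D = (V_DD − V_SD)/R_D. Equating: 7.33 V_SD² − 14.77 V_SD + 3.45 = 0, giving V_SD = 0.27 V (the root below V_ov).
I_D = (3.45 − 0.27) / 3.04 = 1.05 mA.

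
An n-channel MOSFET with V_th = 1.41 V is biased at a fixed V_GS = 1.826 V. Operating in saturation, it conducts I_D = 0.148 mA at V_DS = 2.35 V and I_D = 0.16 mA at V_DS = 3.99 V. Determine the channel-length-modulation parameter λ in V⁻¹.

λ = 0.0559 V⁻¹

With V_GS fixed, I_D ∝ (1 + λ V_DS) in saturation, so I_D2/I_D1 = (1 + λ V_DS2)/(1 + λ V_DS1).
0.16/0.148 = 1.081 = (1 + 3.99 λ)/(1 + 2.35 λ).
Solving: λ (I_D1 V_DS2 − I_D2 V_DS1) = I_D2 − I_D1, so λ = (0.16 − 0.148) / (0.148 × 3.99 − 0.16 × 2.35) = 0.012 / 0.215 = 0.0559 V⁻¹.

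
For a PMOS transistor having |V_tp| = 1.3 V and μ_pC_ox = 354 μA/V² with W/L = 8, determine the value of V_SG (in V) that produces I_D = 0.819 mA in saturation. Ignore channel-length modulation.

V_SG = 2.06 V

k_p = μ_pC_ox · (W/L) = 2.832 mA/V².
In saturation I_D = ½ k_p (V_SG − |V_tp|)², so V_SG − |V_tp| = √(2 I_D / k_p) = √(2 × 0.819 / 2.832) = 0.761 V.
V_SG = 1.3 + 0.761 = 2.06 V.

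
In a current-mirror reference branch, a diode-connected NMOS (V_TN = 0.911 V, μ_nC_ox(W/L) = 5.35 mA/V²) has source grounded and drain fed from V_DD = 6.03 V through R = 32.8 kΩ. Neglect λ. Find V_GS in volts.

V_GS = 1.15 V

With gate tied to drain, V_GS = V_DS ≥ V_GS − V_TN, so the device is in saturation.
KCL at the drain: ½ k_n (V_GS − V_TN)² = (V_DD − V_GS)/R.
Let x = V_GS − 0.911. Then 87.7 x² + x − 5.119 = 0, giving x = 0.236 V (positive root), so V_GS = 1.15 V.
I_D = (V_DD − V_GS)/R = (6.03 − 1.15) / 32.8 = 0.149 mA.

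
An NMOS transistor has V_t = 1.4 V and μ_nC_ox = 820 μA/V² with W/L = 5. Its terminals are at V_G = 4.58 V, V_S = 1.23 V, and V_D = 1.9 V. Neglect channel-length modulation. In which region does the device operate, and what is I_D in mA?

V_GS = V_G − V_S = 4.58 − 1.23 = 3.35 V; V_DS = V_D − V_S = 1.9 − 1.23 = 0.67 V.
k_n = μ_nC_ox · (W/L) = 4.1 mA/V².
V_ov = V_GS − V_t = 3.35 − 1.4 = 1.95 V.
Since V_DS = 0.67 V < V_ov = 1.95 V, the device is in the triode region.
I_D = k_n [V_ov · V_DS − ½ V_DS²] = 4.1 × [1.95 × 0.67 − 0.5 × 0.67²] = 4.44 mA.

Triode; I_D = 4.44 mA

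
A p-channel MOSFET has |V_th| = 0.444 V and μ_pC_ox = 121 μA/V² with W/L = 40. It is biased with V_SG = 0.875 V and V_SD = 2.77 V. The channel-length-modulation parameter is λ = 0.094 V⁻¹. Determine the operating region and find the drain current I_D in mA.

Saturation; I_D = 0.567 mA

k_p = μ_pC_ox · (W/L) = 4.84 mA/V².
V_ov = V_SG − |V_th| = 0.875 − 0.444 = 0.431 V.
Since V_SD = 2.77 V ≥ V_ov = 0.431 V, the device is in saturation.
I_D = ½ k_p V_ov² (1 + λ V_SD) = 0.5 × 4.84 × 0.431² × (1 + 0.094 × 2.77) = 0.567 mA.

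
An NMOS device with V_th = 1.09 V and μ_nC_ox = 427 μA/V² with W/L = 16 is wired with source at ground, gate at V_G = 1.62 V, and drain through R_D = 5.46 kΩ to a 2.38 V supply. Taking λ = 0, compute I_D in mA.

V_GS = V_G = 1.62 V, so V_ov = 1.62 − 1.09 = 0.53 V.
k_n = μ_nC_ox · (W/L) = 6.832 mA/V².
Assume saturation: I_D = ½ k_n V_ov² = 0.5 × 6.832 × 0.53² = 0.96 mA, giving V_DS = V_DD − I_D R_D = 2.38 − 0.96 × 5.46 = -2.86 V.
But -2.86 V < V_ov = 0.53 V, so the device is actually in triode.
In triode I_D = k_n[V_ov V_DS − ½ V_DS²] and I_D = (V_DD − V_DS)/R_D. Equating: 18.7 V_DS² − 20.77 V_DS + 2.38 = 0, giving V_DS = 0.13 V (the root below V_ov).
I_D = (2.38 − 0.13) / 5.46 = 0.412 mA.

I_D = 0.412 mA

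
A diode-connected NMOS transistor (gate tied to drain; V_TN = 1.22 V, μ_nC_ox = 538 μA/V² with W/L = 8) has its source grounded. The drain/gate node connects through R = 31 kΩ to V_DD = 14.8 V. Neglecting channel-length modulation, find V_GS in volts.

With gate tied to drain, V_GS = V_DS ≥ V_GS − V_TN, so the device is in saturation.
k_n = μ_nC_ox · (W/L) = 4.304 mA/V².
KCL at the drain: ½ k_n (V_GS − V_TN)² = (V_DD − V_GS)/R.
Let x = V_GS − 1.22. Then 66.7 x² + x − 13.58 = 0, giving x = 0.444 V (positive root), so V_GS = 1.66 V.
I_D = (V_DD − V_GS)/R = (14.8 − 1.66) / 31 = 0.424 mA.

V_GS = 1.66 V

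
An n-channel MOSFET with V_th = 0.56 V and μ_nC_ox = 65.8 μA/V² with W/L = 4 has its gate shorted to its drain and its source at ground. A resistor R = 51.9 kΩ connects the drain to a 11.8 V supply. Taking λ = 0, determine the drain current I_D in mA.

I_D = 0.193 mA

With gate tied to drain, V_GS = V_DS ≥ V_GS − V_th, so the device is in saturation.
k_n = μ_nC_ox · (W/L) = 0.2632 mA/V².
KCL at the drain: ½ k_n (V_GS − V_th)² = (V_DD − V_GS)/R.
Let x = V_GS − 0.56. Then 6.83 x² + x − 11.24 = 0, giving x = 1.21 V (positive root), so V_GS = 1.77 V.
I_D = (V_DD − V_GS)/R = (11.8 − 1.77) / 51.9 = 0.193 mA.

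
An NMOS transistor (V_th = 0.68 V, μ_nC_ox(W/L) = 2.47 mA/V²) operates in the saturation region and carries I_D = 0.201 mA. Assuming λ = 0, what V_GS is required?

V_GS = 1.08 V

In saturation I_D = ½ k_n (V_GS − V_th)², so V_GS − V_th = √(2 I_D / k_n) = √(2 × 0.201 / 2.47) = 0.403 V.
V_GS = 0.68 + 0.403 = 1.08 V.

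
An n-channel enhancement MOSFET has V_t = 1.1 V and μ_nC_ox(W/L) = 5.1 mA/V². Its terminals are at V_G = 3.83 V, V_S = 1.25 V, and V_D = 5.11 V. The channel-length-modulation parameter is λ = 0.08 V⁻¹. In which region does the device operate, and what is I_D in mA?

V_GS = V_G − V_S = 3.83 − 1.25 = 2.58 V; V_DS = V_D − V_S = 5.11 − 1.25 = 3.86 V.
V_ov = V_GS − V_t = 2.58 − 1.1 = 1.48 V.
Since V_DS = 3.86 V ≥ V_ov = 1.48 V, the device is in saturation.
I_D = ½ k_n V_ov² (1 + λ V_DS) = 0.5 × 5.1 × 1.48² × (1 + 0.08 × 3.86) = 7.31 mA.

Saturation; I_D = 7.31 mA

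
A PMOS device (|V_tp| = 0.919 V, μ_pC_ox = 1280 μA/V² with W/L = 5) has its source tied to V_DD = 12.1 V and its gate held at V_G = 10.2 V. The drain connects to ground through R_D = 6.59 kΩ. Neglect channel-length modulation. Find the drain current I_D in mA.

I_D = 1.78 mA

V_SG = V_DD − V_G = 12.1 − 10.2 = 1.9 V, so V_ov = 1.9 − 0.919 = 0.981 V.
k_p = μ_pC_ox · (W/L) = 6.4 mA/V².
Assume saturation: I_D = ½ k_p V_ov² = 0.5 × 6.4 × 0.981² = 3.08 mA, giving V_SD = V_DD − I_D R_D = 12.1 − 3.08 × 6.59 = -8.19 V.
But -8.19 V < V_ov = 0.981 V, so the device is actually in triode.
In triode I_D = k_p[V_ov V_SD − ½ V_SD²] and I_D = (V_DD − V_SD)/R_D. Equating: 21.1 V_SD² − 42.37 V_SD + 12.1 = 0, giving V_SD = 0.345 V (the root below V_ov).
I_D = (12.1 − 0.345) / 6.59 = 1.78 mA.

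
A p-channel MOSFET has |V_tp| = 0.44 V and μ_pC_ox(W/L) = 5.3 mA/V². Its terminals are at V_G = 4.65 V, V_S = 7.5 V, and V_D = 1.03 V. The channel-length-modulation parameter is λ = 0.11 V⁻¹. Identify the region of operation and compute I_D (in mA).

Saturation; I_D = 26.3 mA

V_SG = V_S − V_G = 7.5 − 4.65 = 2.85 V; V_SD = V_S − V_D = 7.5 − 1.03 = 6.47 V.
V_ov = V_SG − |V_tp| = 2.85 − 0.44 = 2.41 V.
Since V_SD = 6.47 V ≥ V_ov = 2.41 V, the device is in saturation.
I_D = ½ k_p V_ov² (1 + λ V_SD) = 0.5 × 5.3 × 2.41² × (1 + 0.11 × 6.47) = 26.3 mA.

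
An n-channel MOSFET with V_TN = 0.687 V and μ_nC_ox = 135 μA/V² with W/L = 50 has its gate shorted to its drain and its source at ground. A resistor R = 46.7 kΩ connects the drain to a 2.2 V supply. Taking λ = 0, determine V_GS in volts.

V_GS = 0.782 V

With gate tied to drain, V_GS = V_DS ≥ V_GS − V_TN, so the device is in saturation.
k_n = μ_nC_ox · (W/L) = 6.75 mA/V².
KCL at the drain: ½ k_n (V_GS − V_TN)² = (V_DD − V_GS)/R.
Let x = V_GS − 0.687. Then 158 x² + x − 1.513 = 0, giving x = 0.0949 V (positive root), so V_GS = 0.782 V.
I_D = (V_DD − V_GS)/R = (2.2 − 0.782) / 46.7 = 0.0304 mA.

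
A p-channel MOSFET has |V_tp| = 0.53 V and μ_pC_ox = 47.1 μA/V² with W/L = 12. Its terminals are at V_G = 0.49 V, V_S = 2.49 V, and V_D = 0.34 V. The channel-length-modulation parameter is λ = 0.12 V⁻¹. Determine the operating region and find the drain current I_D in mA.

V_SG = V_S − V_G = 2.49 − 0.49 = 2 V; V_SD = V_S − V_D = 2.49 − 0.34 = 2.15 V.
k_p = μ_pC_ox · (W/L) = 0.5652 mA/V².
V_ov = V_SG − |V_tp| = 2 − 0.53 = 1.47 V.
Since V_SD = 2.15 V ≥ V_ov = 1.47 V, the device is in saturation.
I_D = ½ k_p V_ov² (1 + λ V_SD) = 0.5 × 0.5652 × 1.47² × (1 + 0.12 × 2.15) = 0.768 mA.

Saturation; I_D = 0.768 mA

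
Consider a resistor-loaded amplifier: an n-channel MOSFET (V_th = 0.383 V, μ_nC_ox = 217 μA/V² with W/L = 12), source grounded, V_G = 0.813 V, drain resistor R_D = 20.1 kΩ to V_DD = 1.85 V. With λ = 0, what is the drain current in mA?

I_D = 0.0877 mA

V_GS = V_G = 0.813 V, so V_ov = 0.813 − 0.383 = 0.43 V.
k_n = μ_nC_ox · (W/L) = 2.604 mA/V².
Assume saturation: I_D = ½ k_n V_ov² = 0.5 × 2.604 × 0.43² = 0.241 mA, giving V_DS = V_DD − I_D R_D = 1.85 − 0.241 × 20.1 = -2.99 V.
But -2.99 V < V_ov = 0.43 V, so the device is actually in triode.
In triode I_D = k_n[V_ov V_DS − ½ V_DS²] and I_D = (V_DD − V_DS)/R_D. Equating: 26.2 V_DS² − 23.51 V_DS + 1.85 = 0, giving V_DS = 0.0872 V (the root below V_ov).
I_D = (1.85 − 0.0872) / 20.1 = 0.0877 mA.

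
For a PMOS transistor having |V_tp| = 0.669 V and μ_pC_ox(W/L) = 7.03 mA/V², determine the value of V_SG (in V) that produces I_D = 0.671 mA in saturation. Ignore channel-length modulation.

V_SG = 1.11 V

In saturation I_D = ½ k_p (V_SG − |V_tp|)², so V_SG − |V_tp| = √(2 I_D / k_p) = √(2 × 0.671 / 7.03) = 0.437 V.
V_SG = 0.669 + 0.437 = 1.11 V.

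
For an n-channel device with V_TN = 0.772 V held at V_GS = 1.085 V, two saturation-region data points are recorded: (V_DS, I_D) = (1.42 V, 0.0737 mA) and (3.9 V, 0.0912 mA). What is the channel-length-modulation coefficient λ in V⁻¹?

With V_GS fixed, I_D ∝ (1 + λ V_DS) in saturation, so I_D2/I_D1 = (1 + λ V_DS2)/(1 + λ V_DS1).
0.0912/0.0737 = 1.237 = (1 + 3.9 λ)/(1 + 1.42 λ).
Solving: λ (I_D1 V_DS2 − I_D2 V_DS1) = I_D2 − I_D1, so λ = (0.0912 − 0.0737) / (0.0737 × 3.9 − 0.0912 × 1.42) = 0.0175 / 0.158 = 0.111 V⁻¹.

λ = 0.111 V⁻¹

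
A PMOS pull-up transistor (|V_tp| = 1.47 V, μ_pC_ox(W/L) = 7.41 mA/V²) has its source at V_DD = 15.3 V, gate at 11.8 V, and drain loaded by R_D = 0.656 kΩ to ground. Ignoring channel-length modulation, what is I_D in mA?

I_D = 15.3 mA

V_SG = V_DD − V_G = 15.3 − 11.8 = 3.5 V, so V_ov = 3.5 − 1.47 = 2.03 V.
Assume saturation: I_D = ½ k_p V_ov² = 0.5 × 7.41 × 2.03² = 15.3 mA, giving V_SD = V_DD − I_D R_D = 15.3 − 15.3 × 0.656 = 5.28 V.
V_SD = 5.28 V ≥ V_ov = 2.03 V, confirming saturation.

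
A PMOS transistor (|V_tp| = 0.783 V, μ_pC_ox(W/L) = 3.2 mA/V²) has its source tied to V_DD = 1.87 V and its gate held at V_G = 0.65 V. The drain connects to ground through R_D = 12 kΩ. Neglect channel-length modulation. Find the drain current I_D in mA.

I_D = 0.146 mA

V_SG = V_DD − V_G = 1.87 − 0.65 = 1.22 V, so V_ov = 1.22 − 0.783 = 0.437 V.
Assume saturation: I_D = ½ k_p V_ov² = 0.5 × 3.2 × 0.437² = 0.306 mA, giving V_SD = V_DD − I_D R_D = 1.87 − 0.306 × 12 = -1.8 V.
But -1.8 V < V_ov = 0.437 V, so the device is actually in triode.
In triode I_D = k_p[V_ov V_SD − ½ V_SD²] and I_D = (V_DD − V_SD)/R_D. Equating: 19.2 V_SD² − 17.78 V_SD + 1.87 = 0, giving V_SD = 0.121 V (the root below V_ov).
I_D = (1.87 − 0.121) / 12 = 0.146 mA.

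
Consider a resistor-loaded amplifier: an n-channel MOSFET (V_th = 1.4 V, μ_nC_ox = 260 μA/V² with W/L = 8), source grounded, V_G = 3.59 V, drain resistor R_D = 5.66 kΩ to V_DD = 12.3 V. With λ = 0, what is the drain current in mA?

I_D = 2.08 mA

V_GS = V_G = 3.59 V, so V_ov = 3.59 − 1.4 = 2.19 V.
k_n = μ_nC_ox · (W/L) = 2.08 mA/V².
Assume saturation: I_D = ½ k_n V_ov² = 0.5 × 2.08 × 2.19² = 4.99 mA, giving V_DS = V_DD − I_D R_D = 12.3 − 4.99 × 5.66 = -15.9 V.
But -15.9 V < V_ov = 2.19 V, so the device is actually in triode.
In triode I_D = k_n[V_ov V_DS − ½ V_DS²] and I_D = (V_DD − V_DS)/R_D. Equating: 5.89 V_DS² − 26.78 V_DS + 12.3 = 0, giving V_DS = 0.518 V (the root below V_ov).
I_D = (12.3 − 0.518) / 5.66 = 2.08 mA.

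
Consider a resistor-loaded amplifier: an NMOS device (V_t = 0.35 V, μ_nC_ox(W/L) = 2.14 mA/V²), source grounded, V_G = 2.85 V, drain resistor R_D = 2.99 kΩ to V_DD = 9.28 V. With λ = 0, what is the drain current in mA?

V_GS = V_G = 2.85 V, so V_ov = 2.85 − 0.35 = 2.5 V.
Assume saturation: I_D = ½ k_n V_ov² = 0.5 × 2.14 × 2.5² = 6.69 mA, giving V_DS = V_DD − I_D R_D = 9.28 − 6.69 × 2.99 = -10.7 V.
But -10.7 V < V_ov = 2.5 V, so the device is actually in triode.
In triode I_D = k_n[V_ov V_DS − ½ V_DS²] and I_D = (V_DD − V_DS)/R_D. Equating: 3.2 V_DS² − 17 V_DS + 9.28 = 0, giving V_DS = 0.618 V (the root below V_ov).
I_D = (9.28 − 0.618) / 2.99 = 2.9 mA.

I_D = 2.90 mA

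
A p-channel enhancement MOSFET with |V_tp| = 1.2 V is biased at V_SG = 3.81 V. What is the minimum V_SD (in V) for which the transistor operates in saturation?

V_SD,sat = 2.61 V

The boundary between triode and saturation is V_SD = V_SG − |V_tp| = V_ov.
V_ov = 3.81 − 1.2 = 2.61 V.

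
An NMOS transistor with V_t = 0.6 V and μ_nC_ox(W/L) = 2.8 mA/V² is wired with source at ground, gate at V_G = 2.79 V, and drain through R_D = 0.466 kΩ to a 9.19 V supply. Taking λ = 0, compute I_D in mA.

I_D = 6.71 mA

V_GS = V_G = 2.79 V, so V_ov = 2.79 − 0.6 = 2.19 V.
Assume saturation: I_D = ½ k_n V_ov² = 0.5 × 2.8 × 2.19² = 6.71 mA, giving V_DS = V_DD − I_D R_D = 9.19 − 6.71 × 0.466 = 6.06 V.
V_DS = 6.06 V ≥ V_ov = 2.19 V, confirming saturation.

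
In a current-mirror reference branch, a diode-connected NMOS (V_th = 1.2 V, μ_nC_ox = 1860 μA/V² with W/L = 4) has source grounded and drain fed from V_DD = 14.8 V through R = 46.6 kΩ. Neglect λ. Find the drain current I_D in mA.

With gate tied to drain, V_GS = V_DS ≥ V_GS − V_th, so the device is in saturation.
k_n = μ_nC_ox · (W/L) = 7.44 mA/V².
KCL at the drain: ½ k_n (V_GS − V_th)² = (V_DD − V_GS)/R.
Let x = V_GS − 1.2. Then 173 x² + x − 13.6 = 0, giving x = 0.277 V (positive root), so V_GS = 1.48 V.
I_D = (V_DD − V_GS)/R = (14.8 − 1.48) / 46.6 = 0.286 mA.

I_D = 0.286 mA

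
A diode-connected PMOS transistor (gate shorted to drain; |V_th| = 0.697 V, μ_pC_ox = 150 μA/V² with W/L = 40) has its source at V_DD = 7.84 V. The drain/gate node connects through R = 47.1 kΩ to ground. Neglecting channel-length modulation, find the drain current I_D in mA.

I_D = 0.147 mA

With gate tied to drain, V_SG = V_SD ≥ V_SG − |V_th|, so the device is in saturation.
k_p = μ_pC_ox · (W/L) = 6 mA/V².
KCL at the drain: ½ k_p (V_SG − |V_th|)² = (V_DD − V_SG)/R.
Let x = V_SG − 0.697. Then 141 x² + x − 7.143 = 0, giving x = 0.221 V (positive root), so V_SG = 0.918 V.
I_D = (V_DD − V_SG)/R = (7.84 − 0.918) / 47.1 = 0.147 mA.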